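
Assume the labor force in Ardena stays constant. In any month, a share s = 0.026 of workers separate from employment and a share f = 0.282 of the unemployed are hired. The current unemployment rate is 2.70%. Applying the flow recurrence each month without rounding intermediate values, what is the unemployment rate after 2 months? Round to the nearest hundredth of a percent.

With a fixed labor force, u_{t+1} = u_t + s·(1−u_t) − f·u_t = u_t·(1−s−f) + s.
Here 1−s−f = 0.692 and s = 0.026.
u_1 = 0.027000 × 0.692 + 0.026 = 0.044684.
u_2 = 0.044684 × 0.692 + 0.026 = 0.056921.

Unemployment rate after two months ≈ 5.69%.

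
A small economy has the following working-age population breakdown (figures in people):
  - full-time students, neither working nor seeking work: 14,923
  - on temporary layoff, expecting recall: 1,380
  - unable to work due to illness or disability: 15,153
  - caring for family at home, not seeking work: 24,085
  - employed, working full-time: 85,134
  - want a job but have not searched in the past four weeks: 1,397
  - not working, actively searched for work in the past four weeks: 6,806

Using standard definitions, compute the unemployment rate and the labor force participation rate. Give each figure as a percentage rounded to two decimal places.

Employed = 85,134.
Unemployed = 1,380 + 6,806 = 8,186 (jobless and actively searching, or on temporary layoff).
Labor force = 85,134 + 8,186 = 93,320.
Not in labor force = 14,923 + 15,153 + 24,085 + 1,397 = 55,558 (those not working and not actively searching are outside the labor force — including those who want a job but have given up searching).
Civilian working-age population = 93,320 + 55,558 = 148,878.
Unemployment rate = 8,186 / 93,320 = 8.77%.
Labor force participation rate = 93,320 / 148,878 = 62.68%.

Unemployment rate ≈ 8.77%; labor force participation rate ≈ 62.68%.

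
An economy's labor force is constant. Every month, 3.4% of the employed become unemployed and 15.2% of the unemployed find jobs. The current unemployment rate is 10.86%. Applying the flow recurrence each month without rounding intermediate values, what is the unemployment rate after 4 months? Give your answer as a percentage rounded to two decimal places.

Unemployment rate after four months ≈ 15.02%.

With a fixed labor force, u_{t+1} = u_t + s·(1−u_t) − f·u_t = u_t·(1−s−f) + s.
Here 1−s−f = 0.814 and s = 0.034.
u_1 = 0.108600 × 0.814 + 0.034 = 0.122400.
u_2 = 0.122400 × 0.814 + 0.034 = 0.133634.
u_3 = 0.133634 × 0.814 + 0.034 = 0.142778.
u_4 = 0.142778 × 0.814 + 0.034 = 0.150221.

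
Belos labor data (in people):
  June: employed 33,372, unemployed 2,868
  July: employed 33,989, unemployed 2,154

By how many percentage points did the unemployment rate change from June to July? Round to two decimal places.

The unemployment rate changed by −1.95 percentage points.

June: labor force = 33,372 + 2,868 = 36,240; u = 2,868/36,240 = 7.91%.
July: labor force = 33,989 + 2,154 = 36,143; u = 2,154/36,143 = 5.96%.
Change = 5.96% − 7.91% = −1.95 pp.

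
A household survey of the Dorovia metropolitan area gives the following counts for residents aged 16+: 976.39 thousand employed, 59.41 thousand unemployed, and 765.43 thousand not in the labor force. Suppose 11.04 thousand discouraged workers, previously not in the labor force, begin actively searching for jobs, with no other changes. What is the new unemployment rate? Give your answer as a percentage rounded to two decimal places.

Initially, labor force = 976.39 + 59.41 = 1,035.80 thousand, so u = 59.41/1,035.80 = 5.74%.
After the change, unemployed and labor force both rise by 11.04 → E = 976.39, U = 70.45, labor force = 1,046.84 thousand.
New unemployment rate = 70.45 / 1,046.84 = 6.73%.

New unemployment rate ≈ 6.73%.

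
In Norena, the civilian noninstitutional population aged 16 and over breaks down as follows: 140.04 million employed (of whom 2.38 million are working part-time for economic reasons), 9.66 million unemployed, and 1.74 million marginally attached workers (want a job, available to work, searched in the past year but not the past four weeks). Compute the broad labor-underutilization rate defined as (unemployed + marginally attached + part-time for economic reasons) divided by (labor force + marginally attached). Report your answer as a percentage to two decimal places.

Labor force = 140.04 + 9.66 = 149.70 million.
Numerator = 9.66 + 1.74 + 2.38 = 13.78 million.
Denominator = 149.70 + 1.74 = 151.44 million.
Broad rate = 13.78 / 151.44 = 9.10%.

Broad underutilization rate ≈ 9.10%.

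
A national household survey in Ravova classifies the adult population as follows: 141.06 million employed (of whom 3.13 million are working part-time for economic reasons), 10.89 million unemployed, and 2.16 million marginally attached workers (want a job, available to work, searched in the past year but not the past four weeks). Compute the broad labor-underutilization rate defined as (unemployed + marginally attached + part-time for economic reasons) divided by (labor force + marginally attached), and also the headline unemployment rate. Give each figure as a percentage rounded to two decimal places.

Broad underutilization rate ≈ 10.50%; headline unemployment rate ≈ 7.17%.

Labor force = 141.06 + 10.89 = 151.95 million.
Numerator = 10.89 + 2.16 + 3.13 = 16.18 million.
Denominator = 151.95 + 2.16 = 154.11 million.
Broad rate = 16.18 / 154.11 = 10.50%.
Headline unemployment rate = 10.89 / 151.95 = 7.17%.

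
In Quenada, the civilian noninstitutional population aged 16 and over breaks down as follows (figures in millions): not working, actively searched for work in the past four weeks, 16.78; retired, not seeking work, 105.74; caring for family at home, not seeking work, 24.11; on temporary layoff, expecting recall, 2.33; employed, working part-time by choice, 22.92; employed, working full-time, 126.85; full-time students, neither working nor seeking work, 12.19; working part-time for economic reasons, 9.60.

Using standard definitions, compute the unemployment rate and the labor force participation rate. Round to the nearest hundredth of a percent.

Unemployment rate ≈ 10.71%; labor force participation rate ≈ 55.68%.

Employed = 22.92 + 126.85 + 9.60 = 159.37 million (anyone who worked, including part-time for economic reasons, counts as employed).
Unemployed = 16.78 + 2.33 = 19.11 million (jobless and actively searching, or on temporary layoff).
Labor force = 159.37 + 19.11 = 178.48 million.
Not in labor force = 105.74 + 24.11 + 12.19 = 142.04 million (those not working and not actively searching are outside the labor force).
Civilian working-age population = 178.48 + 142.04 = 320.52 million.
Unemployment rate = 19.11 / 178.48 = 10.71%.
Labor force participation rate = 178.48 / 320.52 = 55.68%.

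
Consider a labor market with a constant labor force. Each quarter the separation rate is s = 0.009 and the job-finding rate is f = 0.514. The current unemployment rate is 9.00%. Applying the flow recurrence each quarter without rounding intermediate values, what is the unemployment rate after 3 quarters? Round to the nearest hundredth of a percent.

Unemployment rate after three quarters ≈ 2.51%.

With a fixed labor force, u_{t+1} = u_t + s·(1−u_t) − f·u_t = u_t·(1−s−f) + s.
Here 1−s−f = 0.477 and s = 0.009.
u_1 = 0.090000 × 0.477 + 0.009 = 0.051930.
u_2 = 0.051930 × 0.477 + 0.009 = 0.033771.
u_3 = 0.033771 × 0.477 + 0.009 = 0.025109.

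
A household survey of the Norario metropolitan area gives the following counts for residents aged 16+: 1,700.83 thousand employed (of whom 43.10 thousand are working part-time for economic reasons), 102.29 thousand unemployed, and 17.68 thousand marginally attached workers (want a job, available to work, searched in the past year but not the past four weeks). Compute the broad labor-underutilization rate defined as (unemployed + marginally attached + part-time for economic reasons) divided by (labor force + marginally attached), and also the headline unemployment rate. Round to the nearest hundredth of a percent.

Broad underutilization rate ≈ 8.96%; headline unemployment rate ≈ 5.67%.

Labor force = 1,700.83 + 102.29 = 1,803.12 thousand.
Numerator = 102.29 + 17.68 + 43.10 = 163.07 thousand.
Denominator = 1,803.12 + 17.68 = 1,820.80 thousand.
Broad rate = 163.07 / 1,820.80 = 8.96%.
Headline unemployment rate = 102.29 / 1,803.12 = 5.67%.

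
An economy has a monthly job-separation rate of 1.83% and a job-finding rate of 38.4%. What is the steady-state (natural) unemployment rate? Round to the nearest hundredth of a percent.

At steady state the flows balance: s·E = f·U, so U/(E+U) = s/(s+f).
u* = 1.83 / (1.83 + 38.4) = 1.83 / 40.23 = 4.55%.

Steady-state unemployment rate ≈ 4.55%.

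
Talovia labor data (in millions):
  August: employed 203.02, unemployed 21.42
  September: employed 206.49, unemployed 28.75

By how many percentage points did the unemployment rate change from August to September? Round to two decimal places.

August: labor force = 203.02 + 21.42 = 224.44; u = 21.42/224.44 = 9.54%.
September: labor force = 206.49 + 28.75 = 235.24; u = 28.75/235.24 = 12.22%.
Change = 12.22% − 9.54% = +2.68 pp.

The unemployment rate changed by +2.68 percentage points.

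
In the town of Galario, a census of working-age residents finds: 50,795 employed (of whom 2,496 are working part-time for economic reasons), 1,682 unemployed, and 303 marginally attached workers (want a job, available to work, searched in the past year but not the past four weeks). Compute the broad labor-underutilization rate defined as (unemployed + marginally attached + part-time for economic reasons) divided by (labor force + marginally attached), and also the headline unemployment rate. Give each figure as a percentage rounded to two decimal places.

Labor force = 50,795 + 1,682 = 52,477.
Numerator = 1,682 + 303 + 2,496 = 4,481.
Denominator = 52,477 + 303 = 52,780.
Broad rate = 4,481 / 52,780 = 8.49%.
Headline unemployment rate = 1,682 / 52,477 = 3.21%.

Broad underutilization rate ≈ 8.49%; headline unemployment rate ≈ 3.21%.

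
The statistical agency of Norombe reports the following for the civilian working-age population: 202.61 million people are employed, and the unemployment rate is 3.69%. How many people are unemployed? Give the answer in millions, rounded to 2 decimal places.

About 7.76 million are unemployed.

Let U be the number unemployed. The labor force is E + U, and U/(E+U) = 0.0369.
So U = 0.0369 × 202.61 / (1 − 0.0369) = 7.4763 / 0.9631 ≈ 7.76 million.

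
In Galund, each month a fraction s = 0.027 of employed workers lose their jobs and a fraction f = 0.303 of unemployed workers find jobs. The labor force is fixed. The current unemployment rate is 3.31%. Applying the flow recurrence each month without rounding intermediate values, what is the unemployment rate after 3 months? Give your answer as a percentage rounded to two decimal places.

Unemployment rate after three months ≈ 6.72%.

With a fixed labor force, u_{t+1} = u_t + s·(1−u_t) − f·u_t = u_t·(1−s−f) + s.
Here 1−s−f = 0.670 and s = 0.027.
u_1 = 0.033100 × 0.670 + 0.027 = 0.049177.
u_2 = 0.049177 × 0.670 + 0.027 = 0.059949.
u_3 = 0.059949 × 0.670 + 0.027 = 0.067166.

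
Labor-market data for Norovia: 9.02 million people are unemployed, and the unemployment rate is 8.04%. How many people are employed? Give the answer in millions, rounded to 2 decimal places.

About 103.17 million are employed.

Labor force = U / u = 9.02 / 0.0804 ≈ 112.19 million.
Employed = labor force − unemployed = 112.19 − 9.02 = 103.17 million.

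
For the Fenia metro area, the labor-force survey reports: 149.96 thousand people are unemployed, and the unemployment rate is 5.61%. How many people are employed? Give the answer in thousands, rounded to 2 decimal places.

About 2,523.12 thousand are employed.

Labor force = U / u = 149.96 / 0.0561 ≈ 2,673.08 thousand.
Employed = labor force − unemployed = 2,673.08 − 149.96 = 2,523.12 thousand.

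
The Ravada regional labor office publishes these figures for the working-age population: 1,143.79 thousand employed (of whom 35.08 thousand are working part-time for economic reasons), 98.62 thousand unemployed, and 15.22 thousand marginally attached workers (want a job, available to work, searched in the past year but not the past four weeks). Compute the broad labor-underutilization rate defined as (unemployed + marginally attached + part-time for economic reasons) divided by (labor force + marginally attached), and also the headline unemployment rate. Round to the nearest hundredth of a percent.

Labor force = 1,143.79 + 98.62 = 1,242.41 thousand.
Numerator = 98.62 + 15.22 + 35.08 = 148.92 thousand.
Denominator = 1,242.41 + 15.22 = 1,257.63 thousand.
Broad rate = 148.92 / 1,257.63 = 11.84%.
Headline unemployment rate = 98.62 / 1,242.41 = 7.94%.

Broad underutilization rate ≈ 11.84%; headline unemployment rate ≈ 7.94%.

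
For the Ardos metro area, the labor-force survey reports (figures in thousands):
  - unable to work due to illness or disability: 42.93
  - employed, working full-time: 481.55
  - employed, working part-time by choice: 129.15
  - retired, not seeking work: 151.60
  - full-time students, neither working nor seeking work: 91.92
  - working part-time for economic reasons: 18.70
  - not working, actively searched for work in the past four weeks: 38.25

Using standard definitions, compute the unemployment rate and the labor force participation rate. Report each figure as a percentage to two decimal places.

Employed = 481.55 + 129.15 + 18.70 = 629.40 thousand (anyone who worked, including part-time for economic reasons, counts as employed).
Unemployed = 38.25 thousand.
Labor force = 629.40 + 38.25 = 667.65 thousand.
Not in labor force = 42.93 + 151.60 + 91.92 = 286.45 thousand (those not working and not actively searching are outside the labor force).
Civilian working-age population = 667.65 + 286.45 = 954.10 thousand.
Unemployment rate = 38.25 / 667.65 = 5.73%.
Labor force participation rate = 667.65 / 954.10 = 69.98%.

Unemployment rate ≈ 5.73%; labor force participation rate ≈ 69.98%.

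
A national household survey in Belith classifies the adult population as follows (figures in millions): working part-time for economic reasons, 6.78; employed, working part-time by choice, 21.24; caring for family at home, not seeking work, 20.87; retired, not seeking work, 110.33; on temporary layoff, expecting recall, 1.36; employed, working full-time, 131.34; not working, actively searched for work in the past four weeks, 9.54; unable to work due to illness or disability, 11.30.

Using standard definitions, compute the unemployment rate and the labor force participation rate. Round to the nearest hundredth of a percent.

Employed = 6.78 + 21.24 + 131.34 = 159.36 million (anyone who worked, including part-time for economic reasons, counts as employed).
Unemployed = 1.36 + 9.54 = 10.90 million (jobless and actively searching, or on temporary layoff).
Labor force = 159.36 + 10.90 = 170.26 million.
Not in labor force = 20.87 + 110.33 + 11.30 = 142.50 million (those not working and not actively searching are outside the labor force).
Civilian working-age population = 170.26 + 142.50 = 312.76 million.
Unemployment rate = 10.90 / 170.26 = 6.40%.
Labor force participation rate = 170.26 / 312.76 = 54.44%.

Unemployment rate ≈ 6.40%; labor force participation rate ≈ 54.44%.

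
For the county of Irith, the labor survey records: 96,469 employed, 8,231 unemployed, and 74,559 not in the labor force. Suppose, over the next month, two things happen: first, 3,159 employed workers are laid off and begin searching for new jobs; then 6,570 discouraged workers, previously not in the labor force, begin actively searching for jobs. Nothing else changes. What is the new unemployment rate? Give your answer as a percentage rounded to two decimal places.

Initially, labor force = 96,469 + 8,231 = 104,700, so u = 8,231/104,700 = 7.86%.
After the first change, employed falls and unemployed rises by 3,159; labor force unchanged → E = 93,310, U = 11,390, labor force = 104,700.
After the second change, unemployed and labor force both rise by 6,570 → E = 93,310, U = 17,960, labor force = 111,270.
New unemployment rate = 17,960 / 111,270 = 16.14%.

New unemployment rate ≈ 16.14%.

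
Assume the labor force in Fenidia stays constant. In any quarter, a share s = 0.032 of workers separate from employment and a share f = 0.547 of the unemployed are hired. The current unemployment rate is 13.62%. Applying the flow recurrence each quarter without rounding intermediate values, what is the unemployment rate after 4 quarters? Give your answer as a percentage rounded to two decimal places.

With a fixed labor force, u_{t+1} = u_t + s·(1−u_t) − f·u_t = u_t·(1−s−f) + s.
Here 1−s−f = 0.421 and s = 0.032.
u_1 = 0.136200 × 0.421 + 0.032 = 0.089340.
u_2 = 0.089340 × 0.421 + 0.032 = 0.069612.
u_3 = 0.069612 × 0.421 + 0.032 = 0.061307.
u_4 = 0.061307 × 0.421 + 0.032 = 0.057810.

Unemployment rate after four quarters ≈ 5.78%.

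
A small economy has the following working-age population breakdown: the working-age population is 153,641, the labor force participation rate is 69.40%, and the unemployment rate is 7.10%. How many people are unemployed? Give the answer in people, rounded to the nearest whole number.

Labor force = 0.6940 × 153,641 = 106,627.
Unemployed = 0.0710 × 106,627 ≈ 7,571.

About 7,571 are unemployed.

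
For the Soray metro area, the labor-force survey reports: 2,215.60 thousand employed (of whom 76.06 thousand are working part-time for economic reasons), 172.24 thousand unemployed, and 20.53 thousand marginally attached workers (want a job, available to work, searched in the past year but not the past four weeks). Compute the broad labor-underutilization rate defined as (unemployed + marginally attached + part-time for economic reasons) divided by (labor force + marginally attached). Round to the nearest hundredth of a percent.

Labor force = 2,215.60 + 172.24 = 2,387.84 thousand.
Numerator = 172.24 + 20.53 + 76.06 = 268.83 thousand.
Denominator = 2,387.84 + 20.53 = 2,408.37 thousand.
Broad rate = 268.83 / 2,408.37 = 11.16%.

Broad underutilization rate ≈ 11.16%.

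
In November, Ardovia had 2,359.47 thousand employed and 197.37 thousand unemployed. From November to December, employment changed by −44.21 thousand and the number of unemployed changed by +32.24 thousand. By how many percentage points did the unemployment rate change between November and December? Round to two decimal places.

November: labor force = 2,359.47 + 197.37 = 2,556.84; u = 197.37/2,556.84 = 7.72%.
December: labor force = 2,315.26 + 229.61 = 2,544.87; u = 229.61/2,544.87 = 9.02%.
Change = 9.02% − 7.72% = +1.30 pp.

The unemployment rate changed by +1.30 percentage points.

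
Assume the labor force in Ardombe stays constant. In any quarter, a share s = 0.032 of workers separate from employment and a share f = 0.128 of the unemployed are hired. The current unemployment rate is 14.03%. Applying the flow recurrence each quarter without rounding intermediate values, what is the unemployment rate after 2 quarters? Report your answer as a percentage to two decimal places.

Unemployment rate after two quarters ≈ 15.79%.

With a fixed labor force, u_{t+1} = u_t + s·(1−u_t) − f·u_t = u_t·(1−s−f) + s.
Here 1−s−f = 0.840 and s = 0.032.
u_1 = 0.140300 × 0.840 + 0.032 = 0.149852.
u_2 = 0.149852 × 0.840 + 0.032 = 0.157876.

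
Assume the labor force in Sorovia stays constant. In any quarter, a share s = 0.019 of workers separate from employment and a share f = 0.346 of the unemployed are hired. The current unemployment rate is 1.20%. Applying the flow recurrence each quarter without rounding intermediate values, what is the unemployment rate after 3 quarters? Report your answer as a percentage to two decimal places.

Unemployment rate after three quarters ≈ 4.18%.

With a fixed labor force, u_{t+1} = u_t + s·(1−u_t) − f·u_t = u_t·(1−s−f) + s.
Here 1−s−f = 0.635 and s = 0.019.
u_1 = 0.012000 × 0.635 + 0.019 = 0.026620.
u_2 = 0.026620 × 0.635 + 0.019 = 0.035904.
u_3 = 0.035904 × 0.635 + 0.019 = 0.041799.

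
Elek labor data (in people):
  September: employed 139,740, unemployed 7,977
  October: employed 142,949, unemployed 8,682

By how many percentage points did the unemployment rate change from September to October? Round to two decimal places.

September: labor force = 139,740 + 7,977 = 147,717; u = 7,977/147,717 = 5.40%.
October: labor force = 142,949 + 8,682 = 151,631; u = 8,682/151,631 = 5.73%.
Change = 5.73% − 5.40% = +0.33 pp.

The unemployment rate changed by +0.33 percentage points.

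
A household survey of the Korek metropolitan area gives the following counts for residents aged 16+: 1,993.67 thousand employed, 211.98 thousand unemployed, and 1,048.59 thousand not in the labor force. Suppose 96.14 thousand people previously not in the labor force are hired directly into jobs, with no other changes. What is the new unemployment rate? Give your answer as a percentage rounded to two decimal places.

Initially, labor force = 1,993.67 + 211.98 = 2,205.65 thousand, so u = 211.98/2,205.65 = 9.61%.
After the change, employed and labor force both rise by 96.14; unemployed unchanged → E = 2,089.81, U = 211.98, labor force = 2,301.79 thousand.
New unemployment rate = 211.98 / 2,301.79 = 9.21%.

New unemployment rate ≈ 9.21%.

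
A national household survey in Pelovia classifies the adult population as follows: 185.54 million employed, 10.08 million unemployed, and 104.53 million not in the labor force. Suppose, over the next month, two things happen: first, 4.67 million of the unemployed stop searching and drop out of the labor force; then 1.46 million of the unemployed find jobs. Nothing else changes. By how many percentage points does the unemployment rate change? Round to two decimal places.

Initially, labor force = 185.54 + 10.08 = 195.62 million, so u = 10.08/195.62 = 5.15%.
After the first change, unemployed and labor force both fall by 4.67 → E = 185.54, U = 5.41, labor force = 190.95 million.
After the second change, unemployed falls and employed rises by 1.46; labor force unchanged → E = 187.00, U = 3.95, labor force = 190.95 million.
New unemployment rate = 3.95 / 190.95 = 2.07%.
Change = 2.07% − 5.15% = −3.08 percentage points.

The unemployment rate changes by −3.08 percentage points.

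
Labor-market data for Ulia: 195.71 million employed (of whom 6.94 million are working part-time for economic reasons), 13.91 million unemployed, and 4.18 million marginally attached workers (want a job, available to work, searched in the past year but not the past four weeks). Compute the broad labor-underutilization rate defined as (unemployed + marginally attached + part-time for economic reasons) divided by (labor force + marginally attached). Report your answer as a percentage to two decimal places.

Labor force = 195.71 + 13.91 = 209.62 million.
Numerator = 13.91 + 4.18 + 6.94 = 25.03 million.
Denominator = 209.62 + 4.18 = 213.80 million.
Broad rate = 25.03 / 213.80 = 11.71%.

Broad underutilization rate ≈ 11.71%.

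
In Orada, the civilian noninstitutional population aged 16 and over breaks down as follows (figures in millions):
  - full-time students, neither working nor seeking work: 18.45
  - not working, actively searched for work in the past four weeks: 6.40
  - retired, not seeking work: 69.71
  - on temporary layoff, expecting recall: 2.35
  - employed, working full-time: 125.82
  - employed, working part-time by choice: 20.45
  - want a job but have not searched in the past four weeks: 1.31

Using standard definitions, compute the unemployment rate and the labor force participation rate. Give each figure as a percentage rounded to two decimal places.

Employed = 125.82 + 20.45 = 146.27 million.
Unemployed = 6.40 + 2.35 = 8.75 million (jobless and actively searching, or on temporary layoff).
Labor force = 146.27 + 8.75 = 155.02 million.
Not in labor force = 18.45 + 69.71 + 1.31 = 89.47 million (those not working and not actively searching are outside the labor force — including those who want a job but have given up searching).
Civilian working-age population = 155.02 + 89.47 = 244.49 million.
Unemployment rate = 8.75 / 155.02 = 5.64%.
Labor force participation rate = 155.02 / 244.49 = 63.41%.

Unemployment rate ≈ 5.64%; labor force participation rate ≈ 63.41%.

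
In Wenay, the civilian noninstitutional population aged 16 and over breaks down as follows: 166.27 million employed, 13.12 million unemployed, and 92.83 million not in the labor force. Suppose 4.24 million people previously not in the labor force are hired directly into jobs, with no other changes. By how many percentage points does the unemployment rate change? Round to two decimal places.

The unemployment rate changes by −0.17 percentage points.

Initially, labor force = 166.27 + 13.12 = 179.39 million, so u = 13.12/179.39 = 7.31%.
After the change, employed and labor force both rise by 4.24; unemployed unchanged → E = 170.51, U = 13.12, labor force = 183.63 million.
New unemployment rate = 13.12 / 183.63 = 7.14%.
Change = 7.14% − 7.31% = −0.17 percentage points.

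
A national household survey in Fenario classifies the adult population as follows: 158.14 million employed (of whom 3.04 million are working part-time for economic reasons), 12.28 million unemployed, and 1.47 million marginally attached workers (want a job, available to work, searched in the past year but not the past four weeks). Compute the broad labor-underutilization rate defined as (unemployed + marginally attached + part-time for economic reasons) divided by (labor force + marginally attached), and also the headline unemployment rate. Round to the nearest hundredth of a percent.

Broad underutilization rate ≈ 9.77%; headline unemployment rate ≈ 7.21%.

Labor force = 158.14 + 12.28 = 170.42 million.
Numerator = 12.28 + 1.47 + 3.04 = 16.79 million.
Denominator = 170.42 + 1.47 = 171.89 million.
Broad rate = 16.79 / 171.89 = 9.77%.
Headline unemployment rate = 12.28 / 170.42 = 7.21%.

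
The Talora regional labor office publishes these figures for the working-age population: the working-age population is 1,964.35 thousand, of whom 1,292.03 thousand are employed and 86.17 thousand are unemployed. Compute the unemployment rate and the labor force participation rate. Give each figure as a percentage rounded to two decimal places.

Unemployment rate ≈ 6.25%; labor force participation rate ≈ 70.16%.

Labor force = employed + unemployed = 1,292.03 + 86.17 = 1,378.20 thousand.
Unemployment rate = 86.17 / 1,378.20 = 6.25%.
Labor force participation rate = 1,378.20 / 1,964.35 = 70.16%.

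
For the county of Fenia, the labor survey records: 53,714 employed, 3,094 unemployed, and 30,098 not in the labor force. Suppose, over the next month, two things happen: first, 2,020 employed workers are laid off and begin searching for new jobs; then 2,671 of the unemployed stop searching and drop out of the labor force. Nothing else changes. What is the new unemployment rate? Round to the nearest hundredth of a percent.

Initially, labor force = 53,714 + 3,094 = 56,808, so u = 3,094/56,808 = 5.45%.
After the first change, employed falls and unemployed rises by 2,020; labor force unchanged → E = 51,694, U = 5,114, labor force = 56,808.
After the second change, unemployed and labor force both fall by 2,671 → E = 51,694, U = 2,443, labor force = 54,137.
New unemployment rate = 2,443 / 54,137 = 4.51%.

New unemployment rate ≈ 4.51%.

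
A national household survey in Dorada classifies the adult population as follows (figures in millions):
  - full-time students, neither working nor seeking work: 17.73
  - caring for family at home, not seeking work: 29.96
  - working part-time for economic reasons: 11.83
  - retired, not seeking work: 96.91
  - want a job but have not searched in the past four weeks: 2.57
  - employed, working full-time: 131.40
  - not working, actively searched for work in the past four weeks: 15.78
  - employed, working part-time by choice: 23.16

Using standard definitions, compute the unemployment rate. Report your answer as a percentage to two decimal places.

Employed = 11.83 + 131.40 + 23.16 = 166.39 million (anyone who worked, including part-time for economic reasons, counts as employed).
Unemployed = 15.78 million.
Labor force = 166.39 + 15.78 = 182.17 million.
Unemployment rate = 15.78 / 182.17 = 8.66%.

Unemployment rate ≈ 8.66%.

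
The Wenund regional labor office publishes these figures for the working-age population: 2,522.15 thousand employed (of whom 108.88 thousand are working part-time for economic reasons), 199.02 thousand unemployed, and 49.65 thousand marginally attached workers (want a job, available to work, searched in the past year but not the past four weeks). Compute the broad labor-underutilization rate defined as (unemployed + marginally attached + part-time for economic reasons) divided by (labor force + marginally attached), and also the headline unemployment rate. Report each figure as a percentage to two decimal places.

Broad underutilization rate ≈ 12.90%; headline unemployment rate ≈ 7.31%.

Labor force = 2,522.15 + 199.02 = 2,721.17 thousand.
Numerator = 199.02 + 49.65 + 108.88 = 357.55 thousand.
Denominator = 2,721.17 + 49.65 = 2,770.82 thousand.
Broad rate = 357.55 / 2,770.82 = 12.90%.
Headline unemployment rate = 199.02 / 2,721.17 = 7.31%.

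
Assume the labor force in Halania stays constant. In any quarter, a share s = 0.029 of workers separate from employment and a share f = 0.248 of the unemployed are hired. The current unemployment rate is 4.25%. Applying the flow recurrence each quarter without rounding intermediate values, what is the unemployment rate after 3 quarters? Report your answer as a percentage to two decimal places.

Unemployment rate after three quarters ≈ 8.12%.

With a fixed labor force, u_{t+1} = u_t + s·(1−u_t) − f·u_t = u_t·(1−s−f) + s.
Here 1−s−f = 0.723 and s = 0.029.
u_1 = 0.042500 × 0.723 + 0.029 = 0.059728.
u_2 = 0.059728 × 0.723 + 0.029 = 0.072183.
u_3 = 0.072183 × 0.723 + 0.029 = 0.081188.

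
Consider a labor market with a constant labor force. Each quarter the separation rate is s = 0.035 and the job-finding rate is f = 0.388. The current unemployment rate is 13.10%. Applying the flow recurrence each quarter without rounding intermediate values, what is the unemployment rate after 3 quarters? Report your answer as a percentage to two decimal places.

Unemployment rate after three quarters ≈ 9.20%.

With a fixed labor force, u_{t+1} = u_t + s·(1−u_t) − f·u_t = u_t·(1−s−f) + s.
Here 1−s−f = 0.577 and s = 0.035.
u_1 = 0.131000 × 0.577 + 0.035 = 0.110587.
u_2 = 0.110587 × 0.577 + 0.035 = 0.098809.
u_3 = 0.098809 × 0.577 + 0.035 = 0.092013.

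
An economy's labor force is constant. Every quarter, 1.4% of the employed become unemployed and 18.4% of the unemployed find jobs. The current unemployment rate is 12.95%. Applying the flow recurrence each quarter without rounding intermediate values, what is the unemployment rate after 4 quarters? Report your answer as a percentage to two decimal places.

With a fixed labor force, u_{t+1} = u_t + s·(1−u_t) − f·u_t = u_t·(1−s−f) + s.
Here 1−s−f = 0.802 and s = 0.014.
u_1 = 0.129500 × 0.802 + 0.014 = 0.117859.
u_2 = 0.117859 × 0.802 + 0.014 = 0.108523.
u_3 = 0.108523 × 0.802 + 0.014 = 0.101035.
u_4 = 0.101035 × 0.802 + 0.014 = 0.095030.

Unemployment rate after four quarters ≈ 9.50%.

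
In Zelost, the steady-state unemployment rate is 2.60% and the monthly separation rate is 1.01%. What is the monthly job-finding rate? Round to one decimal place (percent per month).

From u* = s/(s+f): f = s·(1−u)/u.
f = 1.01 × (1 − 0.0260) / 0.0260 = 0.9837 / 0.0260 ≈ 37.8% per month.

Job-finding rate ≈ 37.8% per month.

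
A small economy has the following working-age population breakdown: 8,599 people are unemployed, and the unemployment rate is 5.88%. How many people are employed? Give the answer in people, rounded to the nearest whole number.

About 137,642 are employed.

Labor force = U / u = 8,599 / 0.0588 ≈ 146,241.
Employed = labor force − unemployed = 146,241 − 8,599 = 137,642.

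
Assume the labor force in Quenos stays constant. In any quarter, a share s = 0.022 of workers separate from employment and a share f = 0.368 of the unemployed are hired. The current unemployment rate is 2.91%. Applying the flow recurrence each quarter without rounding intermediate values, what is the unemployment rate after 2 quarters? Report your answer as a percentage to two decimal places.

Unemployment rate after two quarters ≈ 4.62%.

With a fixed labor force, u_{t+1} = u_t + s·(1−u_t) − f·u_t = u_t·(1−s−f) + s.
Here 1−s−f = 0.610 and s = 0.022.
u_1 = 0.029100 × 0.610 + 0.022 = 0.039751.
u_2 = 0.039751 × 0.610 + 0.022 = 0.046248.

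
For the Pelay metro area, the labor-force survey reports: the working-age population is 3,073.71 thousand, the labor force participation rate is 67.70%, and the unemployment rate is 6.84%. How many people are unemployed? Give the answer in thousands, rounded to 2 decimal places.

About 142.33 thousand are unemployed.

Labor force = 0.6770 × 3,073.71 = 2,080.90 thousand.
Unemployed = 0.0684 × 2,080.90 ≈ 142.33 thousand.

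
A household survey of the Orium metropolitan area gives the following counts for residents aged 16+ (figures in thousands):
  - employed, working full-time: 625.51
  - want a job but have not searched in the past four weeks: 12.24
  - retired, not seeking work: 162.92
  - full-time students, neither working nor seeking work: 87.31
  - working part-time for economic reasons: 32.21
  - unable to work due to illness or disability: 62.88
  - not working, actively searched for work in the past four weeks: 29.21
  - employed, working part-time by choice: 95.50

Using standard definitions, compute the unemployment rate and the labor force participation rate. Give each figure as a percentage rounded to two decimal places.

Employed = 625.51 + 32.21 + 95.50 = 753.22 thousand (anyone who worked, including part-time for economic reasons, counts as employed).
Unemployed = 29.21 thousand.
Labor force = 753.22 + 29.21 = 782.43 thousand.
Not in labor force = 12.24 + 162.92 + 87.31 + 62.88 = 325.35 thousand (those not working and not actively searching are outside the labor force — including those who want a job but have given up searching).
Civilian working-age population = 782.43 + 325.35 = 1,107.78 thousand.
Unemployment rate = 29.21 / 782.43 = 3.73%.
Labor force participation rate = 782.43 / 1,107.78 = 70.63%.

Unemployment rate ≈ 3.73%; labor force participation rate ≈ 70.63%.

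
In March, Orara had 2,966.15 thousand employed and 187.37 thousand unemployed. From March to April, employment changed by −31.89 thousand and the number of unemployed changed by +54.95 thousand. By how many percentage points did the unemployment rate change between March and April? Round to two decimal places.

March: labor force = 2,966.15 + 187.37 = 3,153.52; u = 187.37/3,153.52 = 5.94%.
April: labor force = 2,934.26 + 242.32 = 3,176.58; u = 242.32/3,176.58 = 7.63%.
Change = 7.63% − 5.94% = +1.69 pp.

The unemployment rate changed by +1.69 percentage points.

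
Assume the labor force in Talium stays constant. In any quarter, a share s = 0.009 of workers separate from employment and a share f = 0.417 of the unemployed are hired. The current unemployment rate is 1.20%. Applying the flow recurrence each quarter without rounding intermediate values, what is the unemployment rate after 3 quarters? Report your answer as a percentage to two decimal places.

Unemployment rate after three quarters ≈ 1.94%.

With a fixed labor force, u_{t+1} = u_t + s·(1−u_t) − f·u_t = u_t·(1−s−f) + s.
Here 1−s−f = 0.574 and s = 0.009.
u_1 = 0.012000 × 0.574 + 0.009 = 0.015888.
u_2 = 0.015888 × 0.574 + 0.009 = 0.018120.
u_3 = 0.018120 × 0.574 + 0.009 = 0.019401.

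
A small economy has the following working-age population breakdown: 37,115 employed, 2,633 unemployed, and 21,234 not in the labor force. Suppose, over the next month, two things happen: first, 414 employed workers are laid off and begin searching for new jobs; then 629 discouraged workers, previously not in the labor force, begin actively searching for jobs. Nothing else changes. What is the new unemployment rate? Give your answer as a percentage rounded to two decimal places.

New unemployment rate ≈ 9.10%.

Initially, labor force = 37,115 + 2,633 = 39,748, so u = 2,633/39,748 = 6.62%.
After the first change, employed falls and unemployed rises by 414; labor force unchanged → E = 36,701, U = 3,047, labor force = 39,748.
After the second change, unemployed and labor force both rise by 629 → E = 36,701, U = 3,676, labor force = 40,377.
New unemployment rate = 3,676 / 40,377 = 9.10%.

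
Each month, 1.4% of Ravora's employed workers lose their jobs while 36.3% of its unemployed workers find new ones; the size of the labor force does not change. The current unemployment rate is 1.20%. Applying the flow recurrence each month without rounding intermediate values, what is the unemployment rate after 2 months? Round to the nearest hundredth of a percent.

With a fixed labor force, u_{t+1} = u_t + s·(1−u_t) − f·u_t = u_t·(1−s−f) + s.
Here 1−s−f = 0.623 and s = 0.014.
u_1 = 0.012000 × 0.623 + 0.014 = 0.021476.
u_2 = 0.021476 × 0.623 + 0.014 = 0.027380.

Unemployment rate after two months ≈ 2.74%.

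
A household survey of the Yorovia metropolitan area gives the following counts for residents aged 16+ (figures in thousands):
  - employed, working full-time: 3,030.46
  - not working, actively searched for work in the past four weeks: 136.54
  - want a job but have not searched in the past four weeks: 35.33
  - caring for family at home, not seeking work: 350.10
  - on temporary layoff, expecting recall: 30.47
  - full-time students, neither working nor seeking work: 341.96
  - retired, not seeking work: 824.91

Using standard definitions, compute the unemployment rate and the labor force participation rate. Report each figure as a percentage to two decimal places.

Employed = 3,030.46 thousand.
Unemployed = 136.54 + 30.47 = 167.01 thousand (jobless and actively searching, or on temporary layoff).
Labor force = 3,030.46 + 167.01 = 3,197.47 thousand.
Not in labor force = 35.33 + 350.10 + 341.96 + 824.91 = 1,552.30 thousand (those not working and not actively searching are outside the labor force — including those who want a job but have given up searching).
Civilian working-age population = 3,197.47 + 1,552.30 = 4,749.77 thousand.
Unemployment rate = 167.01 / 3,197.47 = 5.22%.
Labor force participation rate = 3,197.47 / 4,749.77 = 67.32%.

Unemployment rate ≈ 5.22%; labor force participation rate ≈ 67.32%.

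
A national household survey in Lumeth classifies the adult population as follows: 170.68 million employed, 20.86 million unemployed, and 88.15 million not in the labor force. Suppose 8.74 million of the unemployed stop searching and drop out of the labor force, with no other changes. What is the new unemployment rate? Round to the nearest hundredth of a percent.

New unemployment rate ≈ 6.63%.

Initially, labor force = 170.68 + 20.86 = 191.54 million, so u = 20.86/191.54 = 10.89%.
After the change, unemployed and labor force both fall by 8.74 → E = 170.68, U = 12.12, labor force = 182.80 million.
New unemployment rate = 12.12 / 182.80 = 6.63%.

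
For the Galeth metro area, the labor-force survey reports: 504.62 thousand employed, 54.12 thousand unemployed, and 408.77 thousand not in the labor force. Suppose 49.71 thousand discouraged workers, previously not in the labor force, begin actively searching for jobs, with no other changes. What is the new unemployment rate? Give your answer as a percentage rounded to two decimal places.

Initially, labor force = 504.62 + 54.12 = 558.74 thousand, so u = 54.12/558.74 = 9.69%.
After the change, unemployed and labor force both rise by 49.71 → E = 504.62, U = 103.83, labor force = 608.45 thousand.
New unemployment rate = 103.83 / 608.45 = 17.06%.

New unemployment rate ≈ 17.06%.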